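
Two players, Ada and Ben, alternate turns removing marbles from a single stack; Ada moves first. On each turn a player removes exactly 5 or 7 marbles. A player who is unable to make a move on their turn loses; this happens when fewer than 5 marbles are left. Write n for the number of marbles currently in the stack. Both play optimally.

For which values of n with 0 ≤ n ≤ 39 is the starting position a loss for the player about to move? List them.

Positions with no move are L. A position that does have a move is losing for the player to move precisely when every available move leads to a winning position for the opponent. Fill in the labels:
n=0: no move → L
n=1: no move → L
n=2: no move → L
n=3: no move → L
n=4: no move → L
n=5: W (go to 0, an L position)
n=6: W (go to 1, an L position)
n=7: W (go to 2, an L position)
n=8: W (go to 3, an L position)
n=9: W (go to 4, an L position)
n=10: W (go to 3, an L position)
n=11: W (go to 4, an L position)
n=12: L (options 7(W), 5(W) are all W)
n=13: L (options 8(W), 6(W) are all W)
n=14: L (options 9(W), 7(W) are all W)
n=15: L (options 10(W), 8(W) are all W)
n=16: L (options 11(W), 9(W) are all W)
n=17: W (go to 12, an L position)
n=18: W (go to 13, an L position)
n=19: W (go to 14, an L position)
n=20: W (go to 15, an L position)
n=21: W (go to 16, an L position)
n=22: W (go to 15, an L position)
n=23: W (go to 16, an L position)
n=24: L (options 19(W), 17(W) are all W)
n=25: L (options 20(W), 18(W) are all W)
n=26: L (options 21(W), 19(W) are all W)
n=27: L (options 22(W), 20(W) are all W)
n=28: L (options 23(W), 21(W) are all W)
n=29: W (go to 24, an L position)
n=30: W (go to 25, an L position)
n=31: W (go to 26, an L position)
n=32: W (go to 27, an L position)
n=33: W (go to 28, an L position)
n=34: W (go to 27, an L position)
n=35: W (go to 28, an L position)
n=36: L (options 31(W), 29(W) are all W)
n=37: L (options 32(W), 30(W) are all W)
n=38: L (options 33(W), 31(W) are all W)
n=39: L (options 34(W), 32(W) are all W)
Reading off the rows marked L gives the requested list; there are 19 such values of n.

0, 1, 2, 3, 4, 12, 13, 14, 15, 16, 24, 25, 26, 27, 28, 36, 37, 38, 39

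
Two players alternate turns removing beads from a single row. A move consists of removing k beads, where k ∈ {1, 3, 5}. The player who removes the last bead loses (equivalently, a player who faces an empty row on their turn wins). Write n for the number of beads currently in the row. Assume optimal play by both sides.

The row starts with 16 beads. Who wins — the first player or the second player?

Compute win/loss labels from the base case upward. A position with no move is W. Any other position is W if it can reach an L in one move, else L.
n=0: no move; the opponent has just taken the last bead and therefore loses → W
n=1: the only move is to 0(W), a W ⇒ L
n=2: can move to 1, which is L ⇒ W
n=3: moves to 2(W), 0(W); every one is W ⇒ L
n=4: can move to 3, which is L ⇒ W
n=5: moves to 4(W), 2(W), 0(W); every one is W ⇒ L
n=6: can move to 5, which is L ⇒ W
n=7: moves to 6(W), 4(W), 2(W); every one is W ⇒ L
n=8: can move to 7, which is L ⇒ W
n=9: moves to 8(W), 6(W), 4(W); every one is W ⇒ L
n=10: can move to 9, which is L ⇒ W
n=11: moves to 10(W), 8(W), 6(W); every one is W ⇒ L
n=12: can move to 11, which is L ⇒ W
n=13: moves to 12(W), 10(W), 8(W); every one is W ⇒ L
n=14: can move to 13, which is L ⇒ W
n=15: moves to 14(W), 12(W), 10(W); every one is W ⇒ L
n=16: can move to 15, which is L ⇒ W
From 16 the player to move can remove 1, leaving 15, reaching an L position.

The first player wins.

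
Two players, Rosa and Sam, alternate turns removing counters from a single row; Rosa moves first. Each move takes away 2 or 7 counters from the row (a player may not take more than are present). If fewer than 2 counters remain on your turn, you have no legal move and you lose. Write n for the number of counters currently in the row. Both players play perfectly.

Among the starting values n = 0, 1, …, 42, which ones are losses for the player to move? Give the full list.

0, 1, 4, 5, 9, 10, 13, 14, 18, 19, 22, 23, 27, 28, 31, 32, 36, 37, 40, 41

Label each position W (a win for the player to move) or L (a loss). A position with no legal move is L; any other position is W exactly when some move reaches an L, and L when every move reaches a W.
n=0: no move → L
n=1: no move → L
n=2: →0(L), so W
n=3: →1(L), so W
n=4: →2(W) only, which is W, so L
n=5: →3(W) only, which is W, so L
n=6: →4(L), so W
n=7: →5(L), so W
n=8: →1(L), so W
n=9: →7(W), 2(W) — all W, so L
n=10: →8(W), 3(W) — all W, so L
n=11: →9(L), so W
n=12: →10(L), so W
n=13: →11(W), 6(W) — all W, so L
n=14: →12(W), 7(W) — all W, so L
n=15: →13(L), so W
n=16: →14(L), so W
n=17: →10(L), so W
n=18: →16(W), 11(W) — all W, so L
n=19: →17(W), 12(W) — all W, so L
n=20: →18(L), so W
n=21: →19(L), so W
n=22: →20(W), 15(W) — all W, so L
n=23: →21(W), 16(W) — all W, so L
n=24: →22(L), so W
n=25: →23(L), so W
n=26: →19(L), so W
n=27: →25(W), 20(W) — all W, so L
n=28: →26(W), 21(W) — all W, so L
n=29: →27(L), so W
n=30: →28(L), so W
n=31: →29(W), 24(W) — all W, so L
n=32: →30(W), 25(W) — all W, so L
n=33: →31(L), so W
n=34: →32(L), so W
n=35: →28(L), so W
n=36: →34(W), 29(W) — all W, so L
n=37: →35(W), 30(W) — all W, so L
n=38: →36(L), so W
n=39: →37(L), so W
n=40: →38(W), 33(W) — all W, so L
n=41: →39(W), 34(W) — all W, so L
n=42: →40(L), so W
Reading off the rows marked L gives the requested list; there are 20 such values of n.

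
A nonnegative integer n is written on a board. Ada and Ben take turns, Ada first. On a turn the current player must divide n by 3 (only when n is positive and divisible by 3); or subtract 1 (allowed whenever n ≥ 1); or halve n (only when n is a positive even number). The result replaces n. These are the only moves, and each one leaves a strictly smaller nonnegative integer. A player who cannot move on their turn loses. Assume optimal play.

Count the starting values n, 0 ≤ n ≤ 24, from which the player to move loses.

10

Compute win/loss labels from the base case upward. A position with no move is L. Any other position is W if it can reach an L in one move, else L.
n=0: no move → L
n=1: →0(L), so W
n=2: →1(W) only, which is W, so L
n=3: →2(L), so W
n=4: →2(L), so W
n=5: →4(W) only, which is W, so L
n=6: →2(L), so W
n=7: →6(W) only, which is W, so L
n=8: →7(L), so W
n=9: →3(W), 8(W) — all W, so L
n=10: →5(L), so W
n=11: →10(W) only, which is W, so L
n=12: →11(L), so W
n=13: →12(W) only, which is W, so L
n=14: →7(L), so W
n=15: →5(L), so W
n=16: →8(W), 15(W) — all W, so L
n=17: →16(L), so W
n=18: →9(L), so W
n=19: →18(W) only, which is W, so L
n=20: →19(L), so W
n=21: →7(L), so W
n=22: →11(L), so W
n=23: →22(W) only, which is W, so L
n=24: →23(L), so W
L entries with 0 ≤ n ≤ 24: n = 0, 2, 5, 7, 9, 11, 13, 16, 19, 23; that makes 10.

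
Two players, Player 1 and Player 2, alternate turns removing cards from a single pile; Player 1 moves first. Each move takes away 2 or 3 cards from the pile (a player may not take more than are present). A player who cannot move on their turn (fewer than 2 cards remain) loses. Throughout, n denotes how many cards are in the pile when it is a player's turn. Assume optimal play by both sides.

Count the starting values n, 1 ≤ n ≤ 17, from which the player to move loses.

Work bottom-up. With no move the player to move loses. Otherwise the position is W if at least one move leads to an L position for the opponent, and L if every move leads to a W.
n=0: no move → L
n=1: no move → L
n=2: →0(L), so W
n=3: →1(L), so W
n=4: →1(L), so W
n=5: →3(W), 2(W) — all W, so L
n=6: →4(W), 3(W) — all W, so L
n=7: →5(L), so W
n=8: →6(L), so W
n=9: →6(L), so W
n=10: →8(W), 7(W) — all W, so L
n=11: →9(W), 8(W) — all W, so L
n=12: →10(L), so W
n=13: →11(L), so W
n=14: →11(L), so W
n=15: →13(W), 12(W) — all W, so L
n=16: →14(W), 13(W) — all W, so L
n=17: →15(L), so W
L entries with 1 ≤ n ≤ 17 (n=0 is outside the asked range and is not counted): n = 1, 5, 6, 10, 11, 15, 16; that makes 7.

7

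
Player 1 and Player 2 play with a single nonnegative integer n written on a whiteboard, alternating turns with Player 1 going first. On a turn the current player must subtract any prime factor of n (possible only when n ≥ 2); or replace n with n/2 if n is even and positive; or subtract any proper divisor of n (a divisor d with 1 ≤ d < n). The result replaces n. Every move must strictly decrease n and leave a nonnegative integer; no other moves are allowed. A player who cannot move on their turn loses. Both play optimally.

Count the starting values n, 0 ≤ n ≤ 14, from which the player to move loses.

Positions with no move are L. A position that does have a move is losing for the player to move precisely when every available move leads to a winning position for the opponent. Fill in the labels:
n=0: no move → L
n=1: no move → L
n=2: W (go to 0, an L position)
n=3: W (go to 0, an L position)
n=4: L (options 2(W), 3(W) are all W)
n=5: W (go to 0, an L position)
n=6: W (go to 4, an L position)
n=7: W (go to 0, an L position)
n=8: W (go to 4, an L position)
n=9: L (options 6(W), 8(W) are all W)
n=10: W (go to 9, an L position)
n=11: W (go to 0, an L position)
n=12: W (go to 9, an L position)
n=13: W (go to 0, an L position)
n=14: L (options 7(W), 12(W), 13(W) are all W)
L entries with 0 ≤ n ≤ 14: n = 0, 1, 4, 9, 14; that makes 5.

5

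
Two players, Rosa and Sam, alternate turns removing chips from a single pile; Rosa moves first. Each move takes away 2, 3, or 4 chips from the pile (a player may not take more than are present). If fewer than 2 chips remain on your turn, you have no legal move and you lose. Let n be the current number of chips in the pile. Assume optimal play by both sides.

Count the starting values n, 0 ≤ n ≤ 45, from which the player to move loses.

Use the standard recursion: the mover loses at a terminal position; elsewhere, the mover wins exactly when some move hands the opponent an L position.
n=0: no move → L
n=1: no move → L
n=2: can move to 0, which is L ⇒ W
n=3: can move to 1, which is L ⇒ W
n=4: can move to 1, which is L ⇒ W
n=5: can move to 1, which is L ⇒ W
n=6: moves to 4(W), 3(W), 2(W); every one is W ⇒ L
n=7: moves to 5(W), 4(W), 3(W); every one is W ⇒ L
n=8: can move to 6, which is L ⇒ W
n=9: can move to 7, which is L ⇒ W
n=10: can move to 7, which is L ⇒ W
n=11: can move to 7, which is L ⇒ W
n=12: moves to 10(W), 9(W), 8(W); every one is W ⇒ L
n=13: moves to 11(W), 10(W), 9(W); every one is W ⇒ L
n=14: can move to 12, which is L ⇒ W
n=15: can move to 13, which is L ⇒ W
n=16: can move to 13, which is L ⇒ W
n=17: can move to 13, which is L ⇒ W
n=18: moves to 16(W), 15(W), 14(W); every one is W ⇒ L
n=19: moves to 17(W), 16(W), 15(W); every one is W ⇒ L
n=20: can move to 18, which is L ⇒ W
n=21: can move to 19, which is L ⇒ W
n=22: can move to 19, which is L ⇒ W
n=23: can move to 19, which is L ⇒ W
n=24: moves to 22(W), 21(W), 20(W); every one is W ⇒ L
n=25: moves to 23(W), 22(W), 21(W); every one is W ⇒ L
n=26: can move to 24, which is L ⇒ W
n=27: can move to 25, which is L ⇒ W
n=28: can move to 25, which is L ⇒ W
n=29: can move to 25, which is L ⇒ W
n=30: moves to 28(W), 27(W), 26(W); every one is W ⇒ L
n=31: moves to 29(W), 28(W), 27(W); every one is W ⇒ L
n=32: can move to 30, which is L ⇒ W
n=33: can move to 31, which is L ⇒ W
n=34: can move to 31, which is L ⇒ W
n=35: can move to 31, which is L ⇒ W
n=36: moves to 34(W), 33(W), 32(W); every one is W ⇒ L
n=37: moves to 35(W), 34(W), 33(W); every one is W ⇒ L
n=38: can move to 36, which is L ⇒ W
n=39: can move to 37, which is L ⇒ W
n=40: can move to 37, which is L ⇒ W
n=41: can move to 37, which is L ⇒ W
n=42: moves to 40(W), 39(W), 38(W); every one is W ⇒ L
n=43: moves to 41(W), 40(W), 39(W); every one is W ⇒ L
n=44: can move to 42, which is L ⇒ W
n=45: can move to 43, which is L ⇒ W
L entries with 0 ≤ n ≤ 45: n = 0, 1, 6, 7, 12, 13, 18, 19, 24, 25, 30, 31, 36, 37, 42, 43; that makes 16.

16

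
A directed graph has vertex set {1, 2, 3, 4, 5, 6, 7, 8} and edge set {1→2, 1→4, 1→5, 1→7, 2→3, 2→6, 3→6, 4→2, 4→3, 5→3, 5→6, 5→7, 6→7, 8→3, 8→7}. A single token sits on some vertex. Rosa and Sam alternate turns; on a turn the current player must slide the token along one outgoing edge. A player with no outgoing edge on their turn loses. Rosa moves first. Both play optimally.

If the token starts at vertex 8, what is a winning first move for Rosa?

Work bottom-up. With no move the player to move loses. Otherwise the position is W if at least one move leads to an L position for the opponent, and L if every move leads to a W.
Every edge goes from a vertex to one that appears earlier in the order 7, 6, 3, 5, 2, 4, 1, 8, so processing vertices in that order labels each vertex after all of its successors.
7: no outgoing edge → L
6: W (go to 7, an L position)
3: L (sole option 6(W) is W)
5: W (go to 3, an L position)
2: W (go to 3, an L position)
4: W (go to 3, an L position)
1: W (go to 7, an L position)
8: W (go to 3, an L position)
From 8, the L positions reachable in one move are: 3, 7. Any move reaching one of these is winning.

Move to 3.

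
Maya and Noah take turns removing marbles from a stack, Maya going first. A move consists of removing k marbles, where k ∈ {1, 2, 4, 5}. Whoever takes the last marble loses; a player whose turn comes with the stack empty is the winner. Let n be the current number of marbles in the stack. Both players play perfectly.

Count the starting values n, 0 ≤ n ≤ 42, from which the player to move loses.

Positions with no move are W. A position that does have a move is losing for the player to move precisely when every available move leads to a winning position for the opponent. Fill in the labels:
n=0: no move; the opponent has just taken the last marble and therefore loses → W
n=1: only reaches 0(W), which is W → L
n=2: reaches L-position 1 → W
n=3: reaches L-position 1 → W
n=4: only reaches 3(W), 2(W), 0(W), all W → L
n=5: reaches L-position 4 → W
n=6: reaches L-position 4 → W
n=7: only reaches 6(W), 5(W), 3(W), 2(W), all W → L
n=8: reaches L-position 7 → W
n=9: reaches L-position 7 → W
n=10: only reaches 9(W), 8(W), 6(W), 5(W), all W → L
n=11: reaches L-position 10 → W
n=12: reaches L-position 10 → W
n=13: only reaches 12(W), 11(W), 9(W), 8(W), all W → L
n=14: reaches L-position 13 → W
n=15: reaches L-position 13 → W
n=16: only reaches 15(W), 14(W), 12(W), 11(W), all W → L
n=17: reaches L-position 16 → W
n=18: reaches L-position 16 → W
n=19: only reaches 18(W), 17(W), 15(W), 14(W), all W → L
n=20: reaches L-position 19 → W
n=21: reaches L-position 19 → W
n=22: only reaches 21(W), 20(W), 18(W), 17(W), all W → L
n=23: reaches L-position 22 → W
n=24: reaches L-position 22 → W
n=25: only reaches 24(W), 23(W), 21(W), 20(W), all W → L
n=26: reaches L-position 25 → W
n=27: reaches L-position 25 → W
n=28: only reaches 27(W), 26(W), 24(W), 23(W), all W → L
n=29: reaches L-position 28 → W
n=30: reaches L-position 28 → W
n=31: only reaches 30(W), 29(W), 27(W), 26(W), all W → L
n=32: reaches L-position 31 → W
n=33: reaches L-position 31 → W
n=34: only reaches 33(W), 32(W), 30(W), 29(W), all W → L
n=35: reaches L-position 34 → W
n=36: reaches L-position 34 → W
n=37: only reaches 36(W), 35(W), 33(W), 32(W), all W → L
n=38: reaches L-position 37 → W
n=39: reaches L-position 37 → W
n=40: only reaches 39(W), 38(W), 36(W), 35(W), all W → L
n=41: reaches L-position 40 → W
n=42: reaches L-position 40 → W
L entries with 0 ≤ n ≤ 42: n = 1, 4, 7, 10, 13, 16, 19, 22, 25, 28, 31, 34, 37, 40; that makes 14.

14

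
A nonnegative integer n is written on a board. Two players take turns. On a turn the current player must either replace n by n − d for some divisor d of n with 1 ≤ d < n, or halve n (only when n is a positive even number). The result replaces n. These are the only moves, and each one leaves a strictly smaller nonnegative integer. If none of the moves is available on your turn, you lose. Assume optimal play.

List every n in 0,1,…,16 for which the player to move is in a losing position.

0, 1, 3, 5, 7, 9, 11, 13, 15

Positions with no move are L. A position that does have a move is losing for the player to move precisely when every available move leads to a winning position for the opponent. Fill in the labels:
n=0: no move → L
n=1: no move → L
n=2: can move to 1, which is L ⇒ W
n=3: the only move is to 2(W), a W ⇒ L
n=4: can move to 3, which is L ⇒ W
n=5: the only move is to 4(W), a W ⇒ L
n=6: can move to 3, which is L ⇒ W
n=7: the only move is to 6(W), a W ⇒ L
n=8: can move to 7, which is L ⇒ W
n=9: moves to 6(W), 8(W); every one is W ⇒ L
n=10: can move to 5, which is L ⇒ W
n=11: the only move is to 10(W), a W ⇒ L
n=12: can move to 9, which is L ⇒ W
n=13: the only move is to 12(W), a W ⇒ L
n=14: can move to 7, which is L ⇒ W
n=15: moves to 10(W), 12(W), 14(W); every one is W ⇒ L
n=16: can move to 15, which is L ⇒ W
Reading off the rows marked L gives the requested list; there are 9 such values of n.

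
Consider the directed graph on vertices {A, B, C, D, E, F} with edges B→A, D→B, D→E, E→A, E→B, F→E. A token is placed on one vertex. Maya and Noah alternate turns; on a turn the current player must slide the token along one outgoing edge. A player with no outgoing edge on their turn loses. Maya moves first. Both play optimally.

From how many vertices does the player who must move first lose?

4

Work bottom-up. With no move the player to move loses. Otherwise the position is W if at least one move leads to an L position for the opponent, and L if every move leads to a W.
Every edge goes from a vertex to one that appears earlier in the order C, A, B, E, F, D, so processing vertices in that order labels each vertex after all of its successors.
C: no outgoing edge → L
A: no outgoing edge → L
B: can move to A, which is L ⇒ W
E: can move to A, which is L ⇒ W
F: the only move is to E(W), a W ⇒ L
D: moves to E(W), B(W); every one is W ⇒ L
The L vertices are A, C, D, F; that is 4 in all.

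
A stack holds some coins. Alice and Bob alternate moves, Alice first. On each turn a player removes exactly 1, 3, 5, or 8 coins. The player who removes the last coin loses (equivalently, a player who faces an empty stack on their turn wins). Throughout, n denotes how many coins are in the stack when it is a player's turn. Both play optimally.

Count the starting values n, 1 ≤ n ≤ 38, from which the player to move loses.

Use the standard recursion: the mover wins at a terminal position; elsewhere, the mover wins exactly when some move hands the opponent an L position.
n=0: no move; the opponent has just taken the last coin and therefore loses → W
n=1: L (sole option 0(W) is W)
n=2: W (go to 1, an L position)
n=3: L (options 2(W), 0(W) are all W)
n=4: W (go to 3, an L position)
n=5: L (options 4(W), 2(W), 0(W) are all W)
n=6: W (go to 5, an L position)
n=7: L (options 6(W), 4(W), 2(W) are all W)
n=8: W (go to 7, an L position)
n=9: W (go to 1, an L position)
n=10: W (go to 7, an L position)
n=11: W (go to 3, an L position)
n=12: W (go to 7, an L position)
n=13: W (go to 5, an L position)
n=14: L (options 13(W), 11(W), 9(W), 6(W) are all W)
n=15: W (go to 14, an L position)
n=16: L (options 15(W), 13(W), 11(W), 8(W) are all W)
n=17: W (go to 16, an L position)
n=18: L (options 17(W), 15(W), 13(W), 10(W) are all W)
n=19: W (go to 18, an L position)
n=20: L (options 19(W), 17(W), 15(W), 12(W) are all W)
n=21: W (go to 20, an L position)
n=22: W (go to 14, an L position)
n=23: W (go to 20, an L position)
n=24: W (go to 16, an L position)
n=25: W (go to 20, an L position)
n=26: W (go to 18, an L position)
n=27: L (options 26(W), 24(W), 22(W), 19(W) are all W)
n=28: W (go to 27, an L position)
n=29: L (options 28(W), 26(W), 24(W), 21(W) are all W)
n=30: W (go to 29, an L position)
n=31: L (options 30(W), 28(W), 26(W), 23(W) are all W)
n=32: W (go to 31, an L position)
n=33: L (options 32(W), 30(W), 28(W), 25(W) are all W)
n=34: W (go to 33, an L position)
n=35: W (go to 27, an L position)
n=36: W (go to 33, an L position)
n=37: W (go to 29, an L position)
n=38: W (go to 33, an L position)
L entries with 1 ≤ n ≤ 38 (the range starts at n=1): n = 1, 3, 5, 7, 14, 16, 18, 20, 27, 29, 31, 33; that makes 12.

12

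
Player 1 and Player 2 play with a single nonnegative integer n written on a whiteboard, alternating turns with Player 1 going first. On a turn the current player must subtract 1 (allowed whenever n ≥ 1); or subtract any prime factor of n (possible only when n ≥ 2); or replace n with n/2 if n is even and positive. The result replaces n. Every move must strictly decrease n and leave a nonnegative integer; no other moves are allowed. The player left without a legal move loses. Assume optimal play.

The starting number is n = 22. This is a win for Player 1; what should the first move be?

Classify positions by backward induction: terminal positions (no move available) are L. From any other position, the mover wins iff some move reaches an L.
n=0: no move → L
n=1: W (go to 0, an L position)
n=2: W (go to 0, an L position)
n=3: W (go to 0, an L position)
n=4: L (options 2(W), 3(W) are all W)
n=5: W (go to 0, an L position)
n=6: W (go to 4, an L position)
n=7: W (go to 0, an L position)
n=8: W (go to 4, an L position)
n=9: L (options 6(W), 8(W) are all W)
n=10: W (go to 9, an L position)
n=11: W (go to 0, an L position)
n=12: W (go to 9, an L position)
n=13: W (go to 0, an L position)
n=14: L (options 7(W), 12(W), 13(W) are all W)
n=15: W (go to 14, an L position)
n=16: W (go to 14, an L position)
n=17: W (go to 0, an L position)
n=18: W (go to 9, an L position)
n=19: W (go to 0, an L position)
n=20: L (options 10(W), 15(W), 18(W), 19(W) are all W)
n=21: W (go to 14, an L position)
n=22: W (go to 20, an L position)
From 22, the L positions reachable in one move are: 20.

Move to 20.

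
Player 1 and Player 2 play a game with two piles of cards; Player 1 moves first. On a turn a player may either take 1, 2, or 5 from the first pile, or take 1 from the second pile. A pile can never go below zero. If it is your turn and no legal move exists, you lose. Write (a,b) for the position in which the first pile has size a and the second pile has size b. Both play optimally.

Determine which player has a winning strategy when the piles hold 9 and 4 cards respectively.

Positions with no move are L. A position that does have a move is losing for the player to move precisely when every available move leads to a winning position for the opponent. Fill in the labels:
No move ever increases a pile, so every position that can arise here has a ≤ 9 and b ≤ 4; it is enough to label the cells with 0 ≤ a ≤ 9 and 0 ≤ b ≤ 4.
Every move lowers a or b (never raises either), so fill the grid row by row in increasing a, and left to right within a row: each cell's successors are then already labelled.
      b=0  b=1  b=2  b=3  b=4
a=0:    L    W    L    W    L
a=1:    W    L    W    L    W
a=2:    W    W    W    W    W
a=3:    L    W    L    W    L
a=4:    W    L    W    L    W
a=5:    W    W    W    W    W
a=6:    L    W    L    W    L
a=7:    W    L    W    L    W
a=8:    W    W    W    W    W
a=9:    L    W    L    W    L
Cells with no legal move (terminal, hence L): (0,0).
The remaining L cells, each justified by listing all of its moves:
(0,2): only reaches (0,1)(W), which is W → L
(0,4): only reaches (0,3)(W), which is W → L
(1,1): only reaches (0,1)(W), (1,0)(W), all W → L
(1,3): only reaches (0,3)(W), (1,2)(W), all W → L
(3,0): only reaches (2,0)(W), (1,0)(W), all W → L
(3,2): only reaches (2,2)(W), (1,2)(W), (3,1)(W), all W → L
(3,4): only reaches (2,4)(W), (1,4)(W), (3,3)(W), all W → L
(4,1): only reaches (3,1)(W), (2,1)(W), (4,0)(W), all W → L
(4,3): only reaches (3,3)(W), (2,3)(W), (4,2)(W), all W → L
(6,0): only reaches (5,0)(W), (4,0)(W), (1,0)(W), all W → L
(6,2): only reaches (5,2)(W), (4,2)(W), (1,2)(W), (6,1)(W), all W → L
(6,4): only reaches (5,4)(W), (4,4)(W), (1,4)(W), (6,3)(W), all W → L
(7,1): only reaches (6,1)(W), (5,1)(W), (2,1)(W), (7,0)(W), all W → L
(7,3): only reaches (6,3)(W), (5,3)(W), (2,3)(W), (7,2)(W), all W → L
(9,0): only reaches (8,0)(W), (7,0)(W), (4,0)(W), all W → L
(9,2): only reaches (8,2)(W), (7,2)(W), (4,2)(W), (9,1)(W), all W → L
(9,4): only reaches (8,4)(W), (7,4)(W), (4,4)(W), (9,3)(W), all W → L
Every other cell has at least one move into one of the L cells above, so it is W.
The starting position (9,4) is L: whatever Player 1 does, the opponent receives a W position.

Player 2 wins.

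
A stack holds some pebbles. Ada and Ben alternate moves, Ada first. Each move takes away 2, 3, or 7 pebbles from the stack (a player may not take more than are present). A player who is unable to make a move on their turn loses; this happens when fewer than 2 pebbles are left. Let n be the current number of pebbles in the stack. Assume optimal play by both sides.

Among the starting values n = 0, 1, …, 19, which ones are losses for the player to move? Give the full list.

0, 1, 5, 6, 10, 11, 15, 16

Build the W/L table. Terminal = L. A non-terminal position is W if it has a move to some L; otherwise it is L.
n=0: no move → L
n=1: no move → L
n=2: →0(L), so W
n=3: →1(L), so W
n=4: →1(L), so W
n=5: →3(W), 2(W) — all W, so L
n=6: →4(W), 3(W) — all W, so L
n=7: →5(L), so W
n=8: →6(L), so W
n=9: →6(L), so W
n=10: →8(W), 7(W), 3(W) — all W, so L
n=11: →9(W), 8(W), 4(W) — all W, so L
n=12: →10(L), so W
n=13: →11(L), so W
n=14: →11(L), so W
n=15: →13(W), 12(W), 8(W) — all W, so L
n=16: →14(W), 13(W), 9(W) — all W, so L
n=17: →15(L), so W
n=18: →16(L), so W
n=19: →16(L), so W
The losing starting values of n are exactly the entries labelled L in this table (8 of them).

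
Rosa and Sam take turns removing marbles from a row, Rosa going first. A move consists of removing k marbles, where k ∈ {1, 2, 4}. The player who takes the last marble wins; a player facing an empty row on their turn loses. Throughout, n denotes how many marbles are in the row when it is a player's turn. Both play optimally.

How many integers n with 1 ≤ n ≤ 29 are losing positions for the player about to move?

Label each position W (a win for the player to move) or L (a loss). A position with no legal move is L; any other position is W exactly when some move reaches an L, and L when every move reaches a W.
n=0: no move → L
n=1: can move to 0, which is L ⇒ W
n=2: can move to 0, which is L ⇒ W
n=3: moves to 2(W), 1(W); every one is W ⇒ L
n=4: can move to 3, which is L ⇒ W
n=5: can move to 3, which is L ⇒ W
n=6: moves to 5(W), 4(W), 2(W); every one is W ⇒ L
n=7: can move to 6, which is L ⇒ W
n=8: can move to 6, which is L ⇒ W
n=9: moves to 8(W), 7(W), 5(W); every one is W ⇒ L
n=10: can move to 9, which is L ⇒ W
n=11: can move to 9, which is L ⇒ W
n=12: moves to 11(W), 10(W), 8(W); every one is W ⇒ L
n=13: can move to 12, which is L ⇒ W
n=14: can move to 12, which is L ⇒ W
n=15: moves to 14(W), 13(W), 11(W); every one is W ⇒ L
n=16: can move to 15, which is L ⇒ W
n=17: can move to 15, which is L ⇒ W
n=18: moves to 17(W), 16(W), 14(W); every one is W ⇒ L
n=19: can move to 18, which is L ⇒ W
n=20: can move to 18, which is L ⇒ W
n=21: moves to 20(W), 19(W), 17(W); every one is W ⇒ L
n=22: can move to 21, which is L ⇒ W
n=23: can move to 21, which is L ⇒ W
n=24: moves to 23(W), 22(W), 20(W); every one is W ⇒ L
n=25: can move to 24, which is L ⇒ W
n=26: can move to 24, which is L ⇒ W
n=27: moves to 26(W), 25(W), 23(W); every one is W ⇒ L
n=28: can move to 27, which is L ⇒ W
n=29: can move to 27, which is L ⇒ W
L entries with 1 ≤ n ≤ 29 (n=0 is outside the asked range and is not counted): n = 3, 6, 9, 12, 15, 18, 21, 24, 27; that makes 9.

9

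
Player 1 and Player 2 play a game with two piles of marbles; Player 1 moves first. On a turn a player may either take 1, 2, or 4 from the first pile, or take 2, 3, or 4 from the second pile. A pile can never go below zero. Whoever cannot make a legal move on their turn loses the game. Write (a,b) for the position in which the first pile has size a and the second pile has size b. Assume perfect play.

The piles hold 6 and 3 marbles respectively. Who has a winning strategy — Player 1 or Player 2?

Compute win/loss labels from the base case upward. A position with no move is L. Any other position is W if it can reach an L in one move, else L.
No move ever increases a pile, so every position that can arise here has a ≤ 6 and b ≤ 3; it is enough to label the cells with 0 ≤ a ≤ 6 and 0 ≤ b ≤ 3.
Every move lowers a or b (never raises either), so fill the grid row by row in increasing a, and left to right within a row: each cell's successors are then already labelled.
      b=0  b=1  b=2  b=3
a=0:    L    L    W    W
a=1:    W    W    L    L
a=2:    W    W    W    W
a=3:    L    L    W    W
a=4:    W    W    L    L
a=5:    W    W    W    W
a=6:    L    L    W    W
Cells with no legal move (terminal, hence L): (0,0), (0,1).
The remaining L cells, each justified by listing all of its moves:
(1,2): moves to (0,2)(W), (1,0)(W); every one is W ⇒ L
(1,3): moves to (0,3)(W), (1,1)(W), (1,0)(W); every one is W ⇒ L
(3,0): moves to (2,0)(W), (1,0)(W); every one is W ⇒ L
(3,1): moves to (2,1)(W), (1,1)(W); every one is W ⇒ L
(4,2): moves to (3,2)(W), (2,2)(W), (0,2)(W), (4,0)(W); every one is W ⇒ L
(4,3): moves to (3,3)(W), (2,3)(W), (0,3)(W), (4,1)(W), (4,0)(W); every one is W ⇒ L
(6,0): moves to (5,0)(W), (4,0)(W), (2,0)(W); every one is W ⇒ L
(6,1): moves to (5,1)(W), (4,1)(W), (2,1)(W); every one is W ⇒ L
Every other cell has at least one move into one of the L cells above, so it is W.
From (6,3) Player 1 can move to (4,3), reaching an L position.

Player 1 wins.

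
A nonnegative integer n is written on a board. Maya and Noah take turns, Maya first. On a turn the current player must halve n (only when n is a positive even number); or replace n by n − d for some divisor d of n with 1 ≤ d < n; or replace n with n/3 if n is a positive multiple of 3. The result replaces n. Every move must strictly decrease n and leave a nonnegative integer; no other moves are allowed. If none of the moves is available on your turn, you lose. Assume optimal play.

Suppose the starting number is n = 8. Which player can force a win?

Maya wins.

Build the W/L table. Terminal = L. A non-terminal position is W if it has a move to some L; otherwise it is L.
n=0: no move → L
n=1: no move → L
n=2: →1(L), so W
n=3: →1(L), so W
n=4: →2(W), 3(W) — all W, so L
n=5: →4(L), so W
n=6: →4(L), so W
n=7: →6(W) only, which is W, so L
n=8: →4(L), so W
From 8 Maya can move to 4, reaching an L position.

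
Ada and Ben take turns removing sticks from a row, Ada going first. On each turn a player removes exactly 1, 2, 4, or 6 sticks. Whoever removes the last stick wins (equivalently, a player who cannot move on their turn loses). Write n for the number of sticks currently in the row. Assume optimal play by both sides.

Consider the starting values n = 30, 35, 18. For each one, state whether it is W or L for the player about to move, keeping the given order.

30: W, 35: L, 18: W

Positions with no move are L. A position that does have a move is losing for the player to move precisely when every available move leads to a winning position for the opponent. Fill in the labels:
n=0: no move → L
n=1: W (go to 0, an L position)
n=2: W (go to 0, an L position)
n=3: L (options 2(W), 1(W) are all W)
n=4: W (go to 3, an L position)
n=5: W (go to 3, an L position)
n=6: W (go to 0, an L position)
n=7: W (go to 3, an L position)
n=8: L (options 7(W), 6(W), 4(W), 2(W) are all W)
n=9: W (go to 8, an L position)
n=10: W (go to 8, an L position)
n=11: L (options 10(W), 9(W), 7(W), 5(W) are all W)
n=12: W (go to 11, an L position)
n=13: W (go to 11, an L position)
n=14: W (go to 8, an L position)
n=15: W (go to 11, an L position)
n=16: L (options 15(W), 14(W), 12(W), 10(W) are all W)
n=17: W (go to 16, an L position)
n=18: W (go to 16, an L position)
n=19: L (options 18(W), 17(W), 15(W), 13(W) are all W)
n=20: W (go to 19, an L position)
n=21: W (go to 19, an L position)
n=22: W (go to 16, an L position)
n=23: W (go to 19, an L position)
n=24: L (options 23(W), 22(W), 20(W), 18(W) are all W)
n=25: W (go to 24, an L position)
n=26: W (go to 24, an L position)
n=27: L (options 26(W), 25(W), 23(W), 21(W) are all W)
n=28: W (go to 27, an L position)
n=29: W (go to 27, an L position)
n=30: W (go to 24, an L position)
n=31: W (go to 27, an L position)
n=32: L (options 31(W), 30(W), 28(W), 26(W) are all W)
n=33: W (go to 32, an L position)
n=34: W (go to 32, an L position)
n=35: L (options 34(W), 33(W), 31(W), 29(W) are all W)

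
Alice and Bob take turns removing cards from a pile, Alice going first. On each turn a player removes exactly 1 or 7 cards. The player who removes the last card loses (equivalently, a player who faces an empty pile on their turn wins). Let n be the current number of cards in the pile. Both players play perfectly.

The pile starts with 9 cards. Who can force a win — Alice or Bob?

Bob wins.

Label each position W (a win for the player to move) or L (a loss). A position with no legal move is W; any other position is W exactly when some move reaches an L, and L when every move reaches a W.
n=0: no move; the opponent has just taken the last card and therefore loses → W
n=1: L (sole option 0(W) is W)
n=2: W (go to 1, an L position)
n=3: L (sole option 2(W) is W)
n=4: W (go to 3, an L position)
n=5: L (sole option 4(W) is W)
n=6: W (go to 5, an L position)
n=7: L (options 6(W), 0(W) are all W)
n=8: W (go to 7, an L position)
n=9: L (options 8(W), 2(W) are all W)
Every move from 9 reaches a W position, so the mover loses.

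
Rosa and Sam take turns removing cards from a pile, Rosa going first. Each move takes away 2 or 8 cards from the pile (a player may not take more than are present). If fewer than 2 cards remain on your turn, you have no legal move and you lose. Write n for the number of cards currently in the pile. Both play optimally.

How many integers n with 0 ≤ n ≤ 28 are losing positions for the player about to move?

Work bottom-up. With no move the player to move loses. Otherwise the position is W if at least one move leads to an L position for the opponent, and L if every move leads to a W.
n=0: no move → L
n=1: no move → L
n=2: reaches L-position 0 → W
n=3: reaches L-position 1 → W
n=4: only reaches 2(W), which is W → L
n=5: only reaches 3(W), which is W → L
n=6: reaches L-position 4 → W
n=7: reaches L-position 5 → W
n=8: reaches L-position 0 → W
n=9: reaches L-position 1 → W
n=10: only reaches 8(W), 2(W), all W → L
n=11: only reaches 9(W), 3(W), all W → L
n=12: reaches L-position 10 → W
n=13: reaches L-position 11 → W
n=14: only reaches 12(W), 6(W), all W → L
n=15: only reaches 13(W), 7(W), all W → L
n=16: reaches L-position 14 → W
n=17: reaches L-position 15 → W
n=18: reaches L-position 10 → W
n=19: reaches L-position 11 → W
n=20: only reaches 18(W), 12(W), all W → L
n=21: only reaches 19(W), 13(W), all W → L
n=22: reaches L-position 20 → W
n=23: reaches L-position 21 → W
n=24: only reaches 22(W), 16(W), all W → L
n=25: only reaches 23(W), 17(W), all W → L
n=26: reaches L-position 24 → W
n=27: reaches L-position 25 → W
n=28: reaches L-position 20 → W
L entries with 0 ≤ n ≤ 28: n = 0, 1, 4, 5, 10, 11, 14, 15, 20, 21, 24, 25; that makes 12.

12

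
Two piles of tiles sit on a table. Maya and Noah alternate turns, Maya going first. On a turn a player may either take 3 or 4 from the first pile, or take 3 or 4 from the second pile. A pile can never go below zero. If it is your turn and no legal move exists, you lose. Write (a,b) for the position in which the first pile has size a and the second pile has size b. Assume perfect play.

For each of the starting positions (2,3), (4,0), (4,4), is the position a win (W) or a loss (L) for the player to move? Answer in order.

(2,3): W, (4,0): W, (4,4): L

Positions with no move are L. A position that does have a move is losing for the player to move precisely when every available move leads to a winning position for the opponent. Fill in the labels:
No move ever increases a pile, so every position that can arise here has a ≤ 4 and b ≤ 4; it is enough to label the cells with 0 ≤ a ≤ 4 and 0 ≤ b ≤ 4.
Every move lowers a or b (never raises either), so fill the grid row by row in increasing a, and left to right within a row: each cell's successors are then already labelled.
      b=0  b=1  b=2  b=3  b=4
a=0:    L    L    L    W    W
a=1:    L    L    L    W    W
a=2:    L    L    L    W    W
a=3:    W    W    W    L    L
a=4:    W    W    W    L    L
Cells with no legal move (terminal, hence L): (0,0), (0,1), (0,2), (1,0), (1,1), (1,2), (2,0), (2,1), (2,2).
The remaining L cells, each justified by listing all of its moves:
(3,3): only reaches (0,3)(W), (3,0)(W), all W → L
(3,4): only reaches (0,4)(W), (3,1)(W), (3,0)(W), all W → L
(4,3): only reaches (1,3)(W), (0,3)(W), (4,0)(W), all W → L
(4,4): only reaches (1,4)(W), (0,4)(W), (4,1)(W), (4,0)(W), all W → L
Every other cell has at least one move into one of the L cells above, so it is W.
(2,3): the move to (2,0) reaches an L cell, so W
(4,0): the move to (1,0) reaches an L cell, so W
(4,4): one of the L cells justified above, so L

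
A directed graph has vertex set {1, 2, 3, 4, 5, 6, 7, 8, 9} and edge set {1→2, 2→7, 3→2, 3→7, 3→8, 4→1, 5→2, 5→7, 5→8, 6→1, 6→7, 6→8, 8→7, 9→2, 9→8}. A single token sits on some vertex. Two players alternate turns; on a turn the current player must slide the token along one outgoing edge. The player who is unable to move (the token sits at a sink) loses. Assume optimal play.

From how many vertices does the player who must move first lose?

Label each position W (a win for the player to move) or L (a loss). A position with no legal move is L; any other position is W exactly when some move reaches an L, and L when every move reaches a W.
Every edge goes from a vertex to one that appears earlier in the order 7, 2, 1, 8, 6, 3, 4, 5, 9, so processing vertices in that order labels each vertex after all of its successors.
7: no outgoing edge → L
2: reaches L-position 7 → W
1: only reaches 2(W), which is W → L
8: reaches L-position 7 → W
6: reaches L-position 1 → W
3: reaches L-position 7 → W
4: reaches L-position 1 → W
5: reaches L-position 7 → W
9: only reaches 8(W), 2(W), all W → L
The L vertices are 1, 7, 9; that is 3 in all.

3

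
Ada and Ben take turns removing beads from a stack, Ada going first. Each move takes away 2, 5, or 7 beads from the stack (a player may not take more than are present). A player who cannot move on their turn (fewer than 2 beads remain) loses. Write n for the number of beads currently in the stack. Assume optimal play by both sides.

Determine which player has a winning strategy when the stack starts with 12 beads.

Ada wins.

Classify positions by backward induction: terminal positions (no move available) are L. From any other position, the mover wins iff some move reaches an L.
n=0: no move → L
n=1: no move → L
n=2: can move to 0, which is L ⇒ W
n=3: can move to 1, which is L ⇒ W
n=4: the only move is to 2(W), a W ⇒ L
n=5: can move to 0, which is L ⇒ W
n=6: can move to 4, which is L ⇒ W
n=7: can move to 0, which is L ⇒ W
n=8: can move to 1, which is L ⇒ W
n=9: can move to 4, which is L ⇒ W
n=10: moves to 8(W), 5(W), 3(W); every one is W ⇒ L
n=11: can move to 4, which is L ⇒ W
n=12: can move to 10, which is L ⇒ W
The starting position 12 is W: Ada should remove 2, leaving 10, handing over an L position.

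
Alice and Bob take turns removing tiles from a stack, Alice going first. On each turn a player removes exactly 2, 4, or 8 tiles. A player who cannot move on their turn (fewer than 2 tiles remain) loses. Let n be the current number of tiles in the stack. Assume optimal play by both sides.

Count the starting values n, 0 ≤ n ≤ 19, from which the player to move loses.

Build the W/L table. Terminal = L. A non-terminal position is W if it has a move to some L; otherwise it is L.
n=0: no move → L
n=1: no move → L
n=2: can move to 0, which is L ⇒ W
n=3: can move to 1, which is L ⇒ W
n=4: can move to 0, which is L ⇒ W
n=5: can move to 1, which is L ⇒ W
n=6: moves to 4(W), 2(W); every one is W ⇒ L
n=7: moves to 5(W), 3(W); every one is W ⇒ L
n=8: can move to 6, which is L ⇒ W
n=9: can move to 7, which is L ⇒ W
n=10: can move to 6, which is L ⇒ W
n=11: can move to 7, which is L ⇒ W
n=12: moves to 10(W), 8(W), 4(W); every one is W ⇒ L
n=13: moves to 11(W), 9(W), 5(W); every one is W ⇒ L
n=14: can move to 12, which is L ⇒ W
n=15: can move to 13, which is L ⇒ W
n=16: can move to 12, which is L ⇒ W
n=17: can move to 13, which is L ⇒ W
n=18: moves to 16(W), 14(W), 10(W); every one is W ⇒ L
n=19: moves to 17(W), 15(W), 11(W); every one is W ⇒ L
L entries with 0 ≤ n ≤ 19: n = 0, 1, 6, 7, 12, 13, 18, 19; that makes 8.

8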